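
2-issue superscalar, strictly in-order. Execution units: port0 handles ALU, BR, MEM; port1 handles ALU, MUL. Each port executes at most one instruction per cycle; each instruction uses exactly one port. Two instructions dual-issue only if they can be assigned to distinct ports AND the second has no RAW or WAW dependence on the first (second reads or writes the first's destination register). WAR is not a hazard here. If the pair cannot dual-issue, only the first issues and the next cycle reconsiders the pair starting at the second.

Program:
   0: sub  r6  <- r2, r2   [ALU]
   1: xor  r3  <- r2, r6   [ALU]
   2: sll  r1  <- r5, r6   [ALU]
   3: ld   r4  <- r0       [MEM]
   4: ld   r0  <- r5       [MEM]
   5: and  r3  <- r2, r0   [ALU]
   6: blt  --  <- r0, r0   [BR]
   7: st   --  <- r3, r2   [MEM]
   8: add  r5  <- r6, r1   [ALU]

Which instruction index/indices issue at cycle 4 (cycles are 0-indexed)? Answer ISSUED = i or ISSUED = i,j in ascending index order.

ISSUED = 5,6

#0 head=0: sub.ALU i0 RAW r6
#1 head=1: xor.ALU+sll.ALU i1,i2 2-wide
#2 head=3: ld.MEM i3 no-port MEM/MEM
#3 head=4: ld.MEM i4 RAW r0
#4 head=5: and.ALU+blt.BR i5,i6 2-wide
#5 head=7: st.MEM+add.ALU i7,i8 2-wide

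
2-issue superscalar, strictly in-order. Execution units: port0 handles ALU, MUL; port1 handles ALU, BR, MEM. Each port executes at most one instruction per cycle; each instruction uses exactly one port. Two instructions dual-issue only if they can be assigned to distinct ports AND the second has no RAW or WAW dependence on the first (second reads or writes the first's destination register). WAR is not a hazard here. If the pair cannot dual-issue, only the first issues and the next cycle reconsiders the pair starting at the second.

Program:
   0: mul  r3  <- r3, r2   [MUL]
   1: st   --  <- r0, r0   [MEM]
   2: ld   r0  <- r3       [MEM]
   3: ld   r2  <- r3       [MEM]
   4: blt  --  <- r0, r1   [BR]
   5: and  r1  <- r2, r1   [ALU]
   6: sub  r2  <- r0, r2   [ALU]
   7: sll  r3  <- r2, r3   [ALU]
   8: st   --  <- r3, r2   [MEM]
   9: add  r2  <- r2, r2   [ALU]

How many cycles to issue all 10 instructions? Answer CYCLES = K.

CYCLES = 7

c0: i0+i1 mul.MUL st.MEM  2-wide
c1: i2 ld.MEM  no-port MEM/MEM
c2: i3 ld.MEM  no-port MEM/BR
c3: i4+i5 blt.BR and.ALU  2-wide
c4: i6 sub.ALU  RAW r2
c5: i7 sll.ALU  RAW r3
c6: i8+i9 st.MEM add.ALU  2-wide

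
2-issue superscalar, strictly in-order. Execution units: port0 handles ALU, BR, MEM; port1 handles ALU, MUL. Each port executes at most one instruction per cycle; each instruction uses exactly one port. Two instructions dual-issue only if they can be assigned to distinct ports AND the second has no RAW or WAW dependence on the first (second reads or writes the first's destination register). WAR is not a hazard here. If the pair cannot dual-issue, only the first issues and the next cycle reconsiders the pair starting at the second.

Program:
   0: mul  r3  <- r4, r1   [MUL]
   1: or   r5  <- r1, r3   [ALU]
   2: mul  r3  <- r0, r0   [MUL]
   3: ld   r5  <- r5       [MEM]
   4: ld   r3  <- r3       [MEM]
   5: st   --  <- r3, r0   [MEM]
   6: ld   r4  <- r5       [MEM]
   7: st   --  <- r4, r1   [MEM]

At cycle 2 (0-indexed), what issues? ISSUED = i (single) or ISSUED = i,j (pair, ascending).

[0] i0  mul  -- RAW r3
[1] i1/i2  or;mul  -- 2-wide
[2] i3  ld  -- no-port MEM/MEM
[3] i4  ld  -- no-port MEM/MEM
[4] i5  st  -- no-port MEM/MEM
[5] i6  ld  -- no-port MEM/MEM
[6] i7  st  -- tail

ISSUED = 3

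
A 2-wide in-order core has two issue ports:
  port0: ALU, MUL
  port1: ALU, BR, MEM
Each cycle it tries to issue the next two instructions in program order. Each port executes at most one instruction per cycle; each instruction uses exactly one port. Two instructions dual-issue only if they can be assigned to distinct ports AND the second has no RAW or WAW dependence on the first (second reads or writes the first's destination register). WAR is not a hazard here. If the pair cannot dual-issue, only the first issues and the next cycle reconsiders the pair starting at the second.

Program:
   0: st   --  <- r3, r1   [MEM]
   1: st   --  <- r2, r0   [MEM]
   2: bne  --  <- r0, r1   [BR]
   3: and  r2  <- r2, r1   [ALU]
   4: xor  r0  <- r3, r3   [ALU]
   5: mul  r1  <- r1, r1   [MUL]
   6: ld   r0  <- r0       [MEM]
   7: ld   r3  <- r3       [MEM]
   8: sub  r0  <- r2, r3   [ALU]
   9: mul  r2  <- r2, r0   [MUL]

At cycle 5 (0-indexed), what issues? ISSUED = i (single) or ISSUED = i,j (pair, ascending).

  cy0 -> i0 (st.MEM) no-port MEM/MEM
  cy1 -> i1 (st.MEM) no-port MEM/BR
  cy2 -> i2&i3 (bne.BR;and.ALU) pair
  cy3 -> i4&i5 (xor.ALU;mul.MUL) pair
  cy4 -> i6 (ld.MEM) no-port MEM/MEM
  cy5 -> i7 (ld.MEM) RAW r3
  cy6 -> i8 (sub.ALU) RAW r0
  cy7 -> i9 (mul.MUL) tail

ISSUED = 7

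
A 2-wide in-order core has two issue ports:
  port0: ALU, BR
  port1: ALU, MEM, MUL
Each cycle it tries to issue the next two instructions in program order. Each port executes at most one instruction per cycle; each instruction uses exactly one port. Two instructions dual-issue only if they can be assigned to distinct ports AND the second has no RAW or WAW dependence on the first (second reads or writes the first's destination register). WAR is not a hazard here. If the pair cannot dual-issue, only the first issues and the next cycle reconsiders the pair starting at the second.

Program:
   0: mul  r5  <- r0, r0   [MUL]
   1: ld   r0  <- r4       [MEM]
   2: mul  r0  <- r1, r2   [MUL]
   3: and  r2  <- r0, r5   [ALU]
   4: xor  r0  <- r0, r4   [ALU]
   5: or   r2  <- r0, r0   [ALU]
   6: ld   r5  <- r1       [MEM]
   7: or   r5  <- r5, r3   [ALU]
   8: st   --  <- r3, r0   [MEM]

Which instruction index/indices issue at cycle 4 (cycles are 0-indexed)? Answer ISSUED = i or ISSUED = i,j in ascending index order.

ISSUED = 5,6

0. mul.MUL @i0  | no-port MUL/MEM
1. ld.MEM @i1  | no-port MEM/MUL
2. mul.MUL @i2  | RAW r0
3. and.ALU/xor.ALU @i3/i4  | pair
4. or.ALU/ld.MEM @i5/i6  | pair
5. or.ALU/st.MEM @i7/i8  | pair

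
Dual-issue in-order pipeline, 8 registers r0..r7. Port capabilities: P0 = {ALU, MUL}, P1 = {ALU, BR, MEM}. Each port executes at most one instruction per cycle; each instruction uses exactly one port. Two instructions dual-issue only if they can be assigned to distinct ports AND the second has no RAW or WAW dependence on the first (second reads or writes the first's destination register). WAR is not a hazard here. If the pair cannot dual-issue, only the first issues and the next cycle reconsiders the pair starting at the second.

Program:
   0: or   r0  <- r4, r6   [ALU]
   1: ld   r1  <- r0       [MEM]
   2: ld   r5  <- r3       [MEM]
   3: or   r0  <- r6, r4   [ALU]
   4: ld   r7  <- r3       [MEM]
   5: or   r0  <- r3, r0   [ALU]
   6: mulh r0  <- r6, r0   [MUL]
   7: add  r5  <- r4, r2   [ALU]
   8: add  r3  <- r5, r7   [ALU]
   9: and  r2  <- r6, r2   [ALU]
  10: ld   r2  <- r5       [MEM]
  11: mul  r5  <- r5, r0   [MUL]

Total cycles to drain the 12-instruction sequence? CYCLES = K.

#0 head=0: or.ALU i0 RAW r0
#1 head=1: ld.MEM i1 no-port MEM/MEM
#2 head=2: ld.MEM+or.ALU i2/i3 dual
#3 head=4: ld.MEM+or.ALU i4/i5 dual
#4 head=6: mulh.MUL+add.ALU i6/i7 dual
#5 head=8: add.ALU+and.ALU i8/i9 dual
#6 head=10: ld.MEM+mul.MUL i10/i11 dual

CYCLES = 7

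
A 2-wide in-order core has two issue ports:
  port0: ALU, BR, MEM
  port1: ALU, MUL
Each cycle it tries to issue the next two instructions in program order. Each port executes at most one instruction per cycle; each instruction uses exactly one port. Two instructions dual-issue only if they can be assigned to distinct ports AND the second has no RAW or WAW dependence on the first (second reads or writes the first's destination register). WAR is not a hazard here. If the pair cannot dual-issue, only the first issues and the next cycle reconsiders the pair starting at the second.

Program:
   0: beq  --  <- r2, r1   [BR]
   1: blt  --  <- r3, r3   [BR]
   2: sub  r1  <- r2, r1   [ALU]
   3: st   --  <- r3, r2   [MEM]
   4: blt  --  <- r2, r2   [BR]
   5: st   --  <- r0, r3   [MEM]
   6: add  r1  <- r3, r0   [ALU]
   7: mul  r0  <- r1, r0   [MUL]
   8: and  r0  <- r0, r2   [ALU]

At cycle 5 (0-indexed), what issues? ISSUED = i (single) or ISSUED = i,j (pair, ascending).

ISSUED = 7

  cy0 -> i0 (beq.BR) no-port BR/BR
  cy1 -> i1+i2 (blt.BR+sub.ALU) dual
  cy2 -> i3 (st.MEM) no-port MEM/BR
  cy3 -> i4 (blt.BR) no-port BR/MEM
  cy4 -> i5+i6 (st.MEM+add.ALU) dual
  cy5 -> i7 (mul.MUL) RAW+WAW r0
  cy6 -> i8 (and.ALU) tail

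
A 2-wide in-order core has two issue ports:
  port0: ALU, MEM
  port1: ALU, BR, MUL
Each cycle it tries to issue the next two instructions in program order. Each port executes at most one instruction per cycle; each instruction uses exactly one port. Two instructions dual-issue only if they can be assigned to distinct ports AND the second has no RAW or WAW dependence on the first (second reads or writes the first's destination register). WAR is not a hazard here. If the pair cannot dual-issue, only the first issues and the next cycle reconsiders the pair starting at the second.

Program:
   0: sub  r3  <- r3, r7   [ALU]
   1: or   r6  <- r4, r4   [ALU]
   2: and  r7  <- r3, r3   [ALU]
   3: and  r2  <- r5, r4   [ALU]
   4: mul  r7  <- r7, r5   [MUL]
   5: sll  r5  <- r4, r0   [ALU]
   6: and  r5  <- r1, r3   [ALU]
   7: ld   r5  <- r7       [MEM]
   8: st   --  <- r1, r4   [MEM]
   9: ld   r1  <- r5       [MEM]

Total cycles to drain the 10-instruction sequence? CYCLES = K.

[0] i0&i1  sub.ALU/or.ALU  -- pair
[1] i2&i3  and.ALU/and.ALU  -- pair
[2] i4&i5  mul.MUL/sll.ALU  -- pair
[3] i6  and.ALU  -- WAW r5
[4] i7  ld.MEM  -- no-port MEM/MEM
[5] i8  st.MEM  -- no-port MEM/MEM
[6] i9  ld.MEM  -- tail

CYCLES = 7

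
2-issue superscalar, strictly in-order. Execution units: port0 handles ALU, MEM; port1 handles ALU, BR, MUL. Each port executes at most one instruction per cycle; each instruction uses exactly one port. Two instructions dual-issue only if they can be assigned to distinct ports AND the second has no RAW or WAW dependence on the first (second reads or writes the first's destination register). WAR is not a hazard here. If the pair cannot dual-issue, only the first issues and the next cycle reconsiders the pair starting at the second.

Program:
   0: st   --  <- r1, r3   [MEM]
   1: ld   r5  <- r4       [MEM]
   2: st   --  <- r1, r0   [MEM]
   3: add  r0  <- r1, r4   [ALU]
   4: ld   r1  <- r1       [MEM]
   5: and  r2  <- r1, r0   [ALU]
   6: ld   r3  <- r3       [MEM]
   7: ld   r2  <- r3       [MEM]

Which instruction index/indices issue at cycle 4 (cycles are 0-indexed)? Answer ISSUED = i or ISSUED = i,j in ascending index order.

t=0 i0:st ; no-port MEM/MEM
t=1 i1:ld ; no-port MEM/MEM
t=2 i2&i3:st add ; pair
t=3 i4:ld ; RAW r1
t=4 i5&i6:and ld ; pair
t=5 i7:ld ; tail

ISSUED = 5,6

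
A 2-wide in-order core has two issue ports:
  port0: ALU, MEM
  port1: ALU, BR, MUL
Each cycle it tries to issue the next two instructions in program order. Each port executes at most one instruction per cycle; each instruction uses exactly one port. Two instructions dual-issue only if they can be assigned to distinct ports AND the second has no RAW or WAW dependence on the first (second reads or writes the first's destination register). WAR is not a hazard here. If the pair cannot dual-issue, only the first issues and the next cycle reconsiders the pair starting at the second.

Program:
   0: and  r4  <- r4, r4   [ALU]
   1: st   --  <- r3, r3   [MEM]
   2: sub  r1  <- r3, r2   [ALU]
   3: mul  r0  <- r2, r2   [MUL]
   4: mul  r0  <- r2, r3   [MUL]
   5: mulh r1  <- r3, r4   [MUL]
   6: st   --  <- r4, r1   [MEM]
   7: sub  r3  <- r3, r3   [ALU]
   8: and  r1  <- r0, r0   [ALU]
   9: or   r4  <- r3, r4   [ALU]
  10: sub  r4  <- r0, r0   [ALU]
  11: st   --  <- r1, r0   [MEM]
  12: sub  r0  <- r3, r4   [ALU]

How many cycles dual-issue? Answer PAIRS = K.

[0] i0&i1  and st  -- 2-wide
[1] i2&i3  sub mul  -- 2-wide
[2] i4  mul  -- no-port MUL/MUL
[3] i5  mulh  -- RAW r1
[4] i6&i7  st sub  -- 2-wide
[5] i8&i9  and or  -- 2-wide
[6] i10&i11  sub st  -- 2-wide
[7] i12  sub  -- tail

PAIRS = 5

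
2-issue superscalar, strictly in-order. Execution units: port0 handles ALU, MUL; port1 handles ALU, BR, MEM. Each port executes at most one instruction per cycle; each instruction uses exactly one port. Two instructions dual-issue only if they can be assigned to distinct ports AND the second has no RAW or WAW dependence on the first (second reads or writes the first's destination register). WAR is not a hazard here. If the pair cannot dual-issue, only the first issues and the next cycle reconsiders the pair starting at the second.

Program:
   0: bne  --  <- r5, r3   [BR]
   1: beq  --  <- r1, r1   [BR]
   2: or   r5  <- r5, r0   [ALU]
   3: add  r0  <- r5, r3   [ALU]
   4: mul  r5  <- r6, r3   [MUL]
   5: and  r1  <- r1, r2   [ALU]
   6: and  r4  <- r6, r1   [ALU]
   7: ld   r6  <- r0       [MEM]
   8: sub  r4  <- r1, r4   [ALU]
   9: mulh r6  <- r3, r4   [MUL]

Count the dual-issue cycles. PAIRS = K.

  cy0 -> i0 (bne) no-port BR/BR
  cy1 -> i1+i2 (beq;or) 2-wide
  cy2 -> i3+i4 (add;mul) 2-wide
  cy3 -> i5 (and) RAW r1
  cy4 -> i6+i7 (and;ld) 2-wide
  cy5 -> i8 (sub) RAW r4
  cy6 -> i9 (mulh) tail

PAIRS = 3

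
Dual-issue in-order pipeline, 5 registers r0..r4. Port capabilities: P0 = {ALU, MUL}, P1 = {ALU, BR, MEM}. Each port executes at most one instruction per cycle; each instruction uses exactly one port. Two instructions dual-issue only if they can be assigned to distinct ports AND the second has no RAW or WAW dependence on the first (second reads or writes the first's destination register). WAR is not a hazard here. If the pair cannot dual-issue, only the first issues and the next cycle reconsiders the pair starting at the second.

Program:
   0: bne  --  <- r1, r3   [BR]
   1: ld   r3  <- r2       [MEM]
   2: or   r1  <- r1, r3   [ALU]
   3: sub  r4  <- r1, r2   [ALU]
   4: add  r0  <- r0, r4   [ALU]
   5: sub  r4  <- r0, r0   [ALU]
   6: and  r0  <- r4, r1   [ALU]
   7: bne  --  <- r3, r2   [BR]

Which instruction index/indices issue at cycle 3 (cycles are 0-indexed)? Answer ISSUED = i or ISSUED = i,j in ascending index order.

ISSUED = 3

0. bne @i0  | no-port BR/MEM
1. ld @i1  | RAW r3
2. or @i2  | RAW r1
3. sub @i3  | RAW r4
4. add @i4  | RAW r0
5. sub @i5  | RAW r4
6. and bne @i6+i7  | 2-wide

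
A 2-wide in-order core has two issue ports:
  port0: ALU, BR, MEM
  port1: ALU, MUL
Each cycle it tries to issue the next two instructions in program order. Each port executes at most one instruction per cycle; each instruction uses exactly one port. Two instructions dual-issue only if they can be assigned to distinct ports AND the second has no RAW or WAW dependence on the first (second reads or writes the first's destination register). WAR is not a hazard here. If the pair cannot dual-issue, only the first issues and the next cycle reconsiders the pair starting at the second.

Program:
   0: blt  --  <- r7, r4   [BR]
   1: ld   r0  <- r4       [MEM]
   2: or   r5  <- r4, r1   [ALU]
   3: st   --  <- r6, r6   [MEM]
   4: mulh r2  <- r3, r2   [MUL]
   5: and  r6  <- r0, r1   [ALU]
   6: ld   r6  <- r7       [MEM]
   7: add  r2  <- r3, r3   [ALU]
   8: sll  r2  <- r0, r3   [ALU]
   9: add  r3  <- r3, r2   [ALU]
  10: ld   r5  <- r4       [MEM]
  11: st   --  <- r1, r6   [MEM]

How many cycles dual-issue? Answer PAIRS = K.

0. blt @i0  | no-port BR/MEM
1. ld or @i1,i2  | dual
2. st mulh @i3,i4  | dual
3. and @i5  | WAW r6
4. ld add @i6,i7  | dual
5. sll @i8  | RAW r2
6. add ld @i9,i10  | dual
7. st @i11  | tail

PAIRS = 4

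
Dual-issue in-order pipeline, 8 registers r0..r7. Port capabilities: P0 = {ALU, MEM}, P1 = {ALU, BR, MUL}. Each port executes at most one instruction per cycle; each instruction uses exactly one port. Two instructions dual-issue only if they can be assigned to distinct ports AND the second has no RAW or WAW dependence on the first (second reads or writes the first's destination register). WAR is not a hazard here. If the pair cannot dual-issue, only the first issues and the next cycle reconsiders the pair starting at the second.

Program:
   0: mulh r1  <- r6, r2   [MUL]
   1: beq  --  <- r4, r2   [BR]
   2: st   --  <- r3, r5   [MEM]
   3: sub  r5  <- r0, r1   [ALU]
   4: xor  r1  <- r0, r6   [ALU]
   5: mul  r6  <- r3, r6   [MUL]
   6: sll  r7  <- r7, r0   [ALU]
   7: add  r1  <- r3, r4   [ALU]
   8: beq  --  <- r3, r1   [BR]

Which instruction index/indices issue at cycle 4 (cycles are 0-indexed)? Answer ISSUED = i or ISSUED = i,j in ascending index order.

  cy0 -> i0 (mulh.MUL) no-port MUL/BR
  cy1 -> i1+i2 (beq.BR;st.MEM) pair
  cy2 -> i3+i4 (sub.ALU;xor.ALU) pair
  cy3 -> i5+i6 (mul.MUL;sll.ALU) pair
  cy4 -> i7 (add.ALU) RAW r1
  cy5 -> i8 (beq.BR) tail

ISSUED = 7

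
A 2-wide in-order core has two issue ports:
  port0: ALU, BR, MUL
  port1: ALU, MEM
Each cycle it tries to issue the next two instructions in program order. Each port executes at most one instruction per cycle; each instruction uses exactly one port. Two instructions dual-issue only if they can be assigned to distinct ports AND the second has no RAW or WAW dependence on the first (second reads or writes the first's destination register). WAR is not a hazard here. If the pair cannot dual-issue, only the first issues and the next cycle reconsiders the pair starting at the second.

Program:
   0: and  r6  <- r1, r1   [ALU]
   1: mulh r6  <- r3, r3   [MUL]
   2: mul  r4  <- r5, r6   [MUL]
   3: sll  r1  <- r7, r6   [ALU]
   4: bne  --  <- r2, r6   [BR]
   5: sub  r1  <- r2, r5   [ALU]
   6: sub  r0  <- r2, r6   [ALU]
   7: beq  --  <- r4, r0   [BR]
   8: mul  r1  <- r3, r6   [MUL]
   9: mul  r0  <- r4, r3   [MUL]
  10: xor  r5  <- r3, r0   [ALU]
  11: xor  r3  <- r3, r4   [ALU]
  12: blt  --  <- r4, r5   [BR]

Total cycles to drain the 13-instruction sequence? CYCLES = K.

c0: i0 and.ALU  WAW r6
c1: i1 mulh.MUL  no-port MUL/MUL
c2: i2+i3 mul.MUL/sll.ALU  dual
c3: i4+i5 bne.BR/sub.ALU  dual
c4: i6 sub.ALU  RAW r0
c5: i7 beq.BR  no-port BR/MUL
c6: i8 mul.MUL  no-port MUL/MUL
c7: i9 mul.MUL  RAW r0
c8: i10+i11 xor.ALU/xor.ALU  dual
c9: i12 blt.BR  tail

CYCLES = 10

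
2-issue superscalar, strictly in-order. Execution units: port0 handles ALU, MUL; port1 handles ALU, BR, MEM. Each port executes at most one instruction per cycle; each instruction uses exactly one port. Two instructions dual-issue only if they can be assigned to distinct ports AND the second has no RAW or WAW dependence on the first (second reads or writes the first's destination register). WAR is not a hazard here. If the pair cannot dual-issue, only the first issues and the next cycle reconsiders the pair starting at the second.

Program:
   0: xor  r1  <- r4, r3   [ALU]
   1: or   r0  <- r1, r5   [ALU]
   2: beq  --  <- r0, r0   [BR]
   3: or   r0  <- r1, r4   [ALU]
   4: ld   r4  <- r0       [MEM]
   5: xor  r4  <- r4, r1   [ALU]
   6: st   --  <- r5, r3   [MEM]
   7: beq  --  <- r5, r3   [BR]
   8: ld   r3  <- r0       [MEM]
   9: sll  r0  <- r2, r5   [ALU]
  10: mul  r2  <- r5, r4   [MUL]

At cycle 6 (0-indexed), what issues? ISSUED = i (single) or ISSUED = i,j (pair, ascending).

c0: i0 xor  RAW r1
c1: i1 or  RAW r0
c2: i2+i3 beq or  dual
c3: i4 ld  RAW+WAW r4
c4: i5+i6 xor st  dual
c5: i7 beq  no-port BR/MEM
c6: i8+i9 ld sll  dual
c7: i10 mul  tail

ISSUED = 8,9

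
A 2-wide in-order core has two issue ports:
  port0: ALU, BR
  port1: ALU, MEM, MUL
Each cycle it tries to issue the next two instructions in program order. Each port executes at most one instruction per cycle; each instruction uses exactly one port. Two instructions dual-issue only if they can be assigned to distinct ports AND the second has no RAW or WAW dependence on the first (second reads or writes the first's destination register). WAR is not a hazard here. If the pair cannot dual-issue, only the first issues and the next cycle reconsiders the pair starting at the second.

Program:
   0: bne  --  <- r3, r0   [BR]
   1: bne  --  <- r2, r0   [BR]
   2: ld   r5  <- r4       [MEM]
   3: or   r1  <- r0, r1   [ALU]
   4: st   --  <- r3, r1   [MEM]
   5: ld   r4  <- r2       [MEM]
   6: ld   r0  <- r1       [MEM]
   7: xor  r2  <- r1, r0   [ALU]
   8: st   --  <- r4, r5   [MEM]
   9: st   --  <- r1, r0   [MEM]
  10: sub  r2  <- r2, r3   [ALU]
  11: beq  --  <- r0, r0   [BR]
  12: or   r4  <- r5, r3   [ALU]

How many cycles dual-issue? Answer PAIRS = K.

0. bne @i0  | no-port BR/BR
1. bne ld @i1+i2  | 2-wide
2. or @i3  | RAW r1
3. st @i4  | no-port MEM/MEM
4. ld @i5  | no-port MEM/MEM
5. ld @i6  | RAW r0
6. xor st @i7+i8  | 2-wide
7. st sub @i9+i10  | 2-wide
8. beq or @i11+i12  | 2-wide

PAIRS = 4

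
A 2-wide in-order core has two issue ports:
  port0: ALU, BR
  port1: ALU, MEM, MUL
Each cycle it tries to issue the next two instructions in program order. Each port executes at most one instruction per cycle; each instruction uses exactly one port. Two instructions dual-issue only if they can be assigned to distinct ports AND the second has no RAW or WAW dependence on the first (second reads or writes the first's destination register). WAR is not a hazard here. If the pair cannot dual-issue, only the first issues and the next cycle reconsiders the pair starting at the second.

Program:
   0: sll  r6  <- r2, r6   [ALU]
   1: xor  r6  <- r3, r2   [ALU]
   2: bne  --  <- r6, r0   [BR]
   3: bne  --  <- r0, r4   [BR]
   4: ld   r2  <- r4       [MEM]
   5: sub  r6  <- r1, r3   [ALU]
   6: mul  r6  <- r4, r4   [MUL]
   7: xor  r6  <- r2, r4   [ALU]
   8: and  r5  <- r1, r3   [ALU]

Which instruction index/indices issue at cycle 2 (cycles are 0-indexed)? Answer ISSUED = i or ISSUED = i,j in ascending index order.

ISSUED = 2

t=0 i0:sll ; WAW r6
t=1 i1:xor ; RAW r6
t=2 i2:bne ; no-port BR/BR
t=3 i3,i4:bne+ld ; dual
t=4 i5:sub ; WAW r6
t=5 i6:mul ; WAW r6
t=6 i7,i8:xor+and ; dual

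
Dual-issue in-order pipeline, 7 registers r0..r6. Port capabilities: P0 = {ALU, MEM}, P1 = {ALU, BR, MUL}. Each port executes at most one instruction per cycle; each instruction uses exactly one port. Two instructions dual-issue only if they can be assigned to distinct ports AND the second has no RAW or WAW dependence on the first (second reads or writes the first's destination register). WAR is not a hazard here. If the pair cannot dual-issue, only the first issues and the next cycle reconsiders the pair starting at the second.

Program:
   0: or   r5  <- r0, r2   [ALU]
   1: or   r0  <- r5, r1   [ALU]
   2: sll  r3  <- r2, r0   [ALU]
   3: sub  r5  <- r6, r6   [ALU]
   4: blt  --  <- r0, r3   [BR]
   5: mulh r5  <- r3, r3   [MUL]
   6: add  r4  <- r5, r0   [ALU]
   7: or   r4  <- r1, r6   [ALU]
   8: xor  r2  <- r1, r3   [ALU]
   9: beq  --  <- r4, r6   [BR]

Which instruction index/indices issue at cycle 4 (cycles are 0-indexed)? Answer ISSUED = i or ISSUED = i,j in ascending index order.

#0 head=0: or i0 RAW r5
#1 head=1: or i1 RAW r0
#2 head=2: sll sub i2,i3 dual
#3 head=4: blt i4 no-port BR/MUL
#4 head=5: mulh i5 RAW r5
#5 head=6: add i6 WAW r4
#6 head=7: or xor i7,i8 dual
#7 head=9: beq i9 tail

ISSUED = 5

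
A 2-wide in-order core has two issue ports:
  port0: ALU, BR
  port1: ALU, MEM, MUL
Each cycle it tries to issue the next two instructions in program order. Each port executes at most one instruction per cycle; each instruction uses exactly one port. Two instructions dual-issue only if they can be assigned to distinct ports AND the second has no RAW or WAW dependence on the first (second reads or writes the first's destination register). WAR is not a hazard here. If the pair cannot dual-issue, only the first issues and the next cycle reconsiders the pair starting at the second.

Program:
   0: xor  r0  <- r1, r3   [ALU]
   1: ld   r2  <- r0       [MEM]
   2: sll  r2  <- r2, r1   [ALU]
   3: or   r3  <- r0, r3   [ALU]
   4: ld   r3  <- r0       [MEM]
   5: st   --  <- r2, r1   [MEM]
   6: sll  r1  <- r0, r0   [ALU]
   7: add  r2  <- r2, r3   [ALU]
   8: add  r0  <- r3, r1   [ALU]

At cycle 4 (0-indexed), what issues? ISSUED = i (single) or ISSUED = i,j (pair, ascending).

0. xor @i0  | RAW r0
1. ld @i1  | RAW+WAW r2
2. sll or @i2,i3  | pair
3. ld @i4  | no-port MEM/MEM
4. st sll @i5,i6  | pair
5. add add @i7,i8  | pair

ISSUED = 5,6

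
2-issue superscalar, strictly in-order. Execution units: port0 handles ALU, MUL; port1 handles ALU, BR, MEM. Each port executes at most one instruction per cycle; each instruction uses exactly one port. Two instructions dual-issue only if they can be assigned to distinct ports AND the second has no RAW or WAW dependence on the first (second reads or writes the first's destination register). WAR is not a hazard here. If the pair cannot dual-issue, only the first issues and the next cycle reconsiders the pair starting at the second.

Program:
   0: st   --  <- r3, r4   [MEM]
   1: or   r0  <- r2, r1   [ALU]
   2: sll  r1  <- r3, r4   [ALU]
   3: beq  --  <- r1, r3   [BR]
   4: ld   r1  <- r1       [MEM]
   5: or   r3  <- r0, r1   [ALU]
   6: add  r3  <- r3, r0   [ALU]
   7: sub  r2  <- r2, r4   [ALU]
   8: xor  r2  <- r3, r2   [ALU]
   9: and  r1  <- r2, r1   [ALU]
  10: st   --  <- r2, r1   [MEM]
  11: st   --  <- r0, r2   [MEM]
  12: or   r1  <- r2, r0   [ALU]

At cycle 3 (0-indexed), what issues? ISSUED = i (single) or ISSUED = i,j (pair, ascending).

ISSUED = 4

0. st.MEM/or.ALU @i0+i1  | pair
1. sll.ALU @i2  | RAW r1
2. beq.BR @i3  | no-port BR/MEM
3. ld.MEM @i4  | RAW r1
4. or.ALU @i5  | RAW+WAW r3
5. add.ALU/sub.ALU @i6+i7  | pair
6. xor.ALU @i8  | RAW r2
7. and.ALU @i9  | RAW r1
8. st.MEM @i10  | no-port MEM/MEM
9. st.MEM/or.ALU @i11+i12  | pair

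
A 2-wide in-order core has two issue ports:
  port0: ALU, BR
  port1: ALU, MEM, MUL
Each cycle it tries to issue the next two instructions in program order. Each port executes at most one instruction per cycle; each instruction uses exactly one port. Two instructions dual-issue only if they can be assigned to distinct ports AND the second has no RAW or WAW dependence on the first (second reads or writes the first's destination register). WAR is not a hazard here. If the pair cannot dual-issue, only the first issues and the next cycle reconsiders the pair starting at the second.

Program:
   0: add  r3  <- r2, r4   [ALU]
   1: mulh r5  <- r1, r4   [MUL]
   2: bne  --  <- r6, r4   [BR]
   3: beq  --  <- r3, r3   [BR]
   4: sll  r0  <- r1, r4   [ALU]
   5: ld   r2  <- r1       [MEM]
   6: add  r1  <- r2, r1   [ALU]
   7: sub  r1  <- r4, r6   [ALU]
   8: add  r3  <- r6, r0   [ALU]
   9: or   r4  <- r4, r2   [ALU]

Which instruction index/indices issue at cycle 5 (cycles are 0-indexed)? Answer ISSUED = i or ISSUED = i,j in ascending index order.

ISSUED = 7,8

[0] i0,i1  add mulh  -- dual
[1] i2  bne  -- no-port BR/BR
[2] i3,i4  beq sll  -- dual
[3] i5  ld  -- RAW r2
[4] i6  add  -- WAW r1
[5] i7,i8  sub add  -- dual
[6] i9  or  -- tail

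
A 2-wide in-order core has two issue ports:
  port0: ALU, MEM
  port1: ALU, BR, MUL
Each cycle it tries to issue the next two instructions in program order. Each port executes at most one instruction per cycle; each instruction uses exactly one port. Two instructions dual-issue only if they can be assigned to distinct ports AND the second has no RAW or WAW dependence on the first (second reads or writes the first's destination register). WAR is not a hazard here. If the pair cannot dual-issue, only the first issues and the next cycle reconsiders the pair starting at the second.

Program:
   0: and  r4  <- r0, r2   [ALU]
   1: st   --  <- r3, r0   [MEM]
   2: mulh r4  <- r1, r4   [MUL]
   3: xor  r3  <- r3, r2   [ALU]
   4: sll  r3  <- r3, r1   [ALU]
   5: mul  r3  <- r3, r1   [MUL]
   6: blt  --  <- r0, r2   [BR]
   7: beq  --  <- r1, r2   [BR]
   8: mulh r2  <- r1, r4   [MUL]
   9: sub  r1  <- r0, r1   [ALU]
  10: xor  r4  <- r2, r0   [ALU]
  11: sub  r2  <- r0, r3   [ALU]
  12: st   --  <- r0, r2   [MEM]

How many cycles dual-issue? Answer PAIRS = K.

  cy0 -> i0,i1 (and.ALU+st.MEM) dual
  cy1 -> i2,i3 (mulh.MUL+xor.ALU) dual
  cy2 -> i4 (sll.ALU) RAW+WAW r3
  cy3 -> i5 (mul.MUL) no-port MUL/BR
  cy4 -> i6 (blt.BR) no-port BR/BR
  cy5 -> i7 (beq.BR) no-port BR/MUL
  cy6 -> i8,i9 (mulh.MUL+sub.ALU) dual
  cy7 -> i10,i11 (xor.ALU+sub.ALU) dual
  cy8 -> i12 (st.MEM) tail

PAIRS = 4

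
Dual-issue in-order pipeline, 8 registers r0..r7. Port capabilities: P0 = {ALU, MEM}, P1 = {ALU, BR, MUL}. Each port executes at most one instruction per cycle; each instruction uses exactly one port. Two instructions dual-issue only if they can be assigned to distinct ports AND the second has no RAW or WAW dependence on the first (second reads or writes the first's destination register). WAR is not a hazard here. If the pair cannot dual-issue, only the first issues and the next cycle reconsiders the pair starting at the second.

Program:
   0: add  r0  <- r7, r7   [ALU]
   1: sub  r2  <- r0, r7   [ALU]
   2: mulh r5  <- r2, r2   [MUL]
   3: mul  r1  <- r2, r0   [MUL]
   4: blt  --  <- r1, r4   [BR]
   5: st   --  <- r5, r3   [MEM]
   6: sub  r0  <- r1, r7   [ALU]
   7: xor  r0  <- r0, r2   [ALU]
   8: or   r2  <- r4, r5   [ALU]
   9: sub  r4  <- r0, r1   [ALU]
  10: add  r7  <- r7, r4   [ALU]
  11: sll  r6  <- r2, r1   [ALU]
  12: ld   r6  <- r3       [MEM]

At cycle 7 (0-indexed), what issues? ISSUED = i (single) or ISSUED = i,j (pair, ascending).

c0: i0 add.ALU  RAW r0
c1: i1 sub.ALU  RAW r2
c2: i2 mulh.MUL  no-port MUL/MUL
c3: i3 mul.MUL  no-port MUL/BR
c4: i4+i5 blt.BR;st.MEM  2-wide
c5: i6 sub.ALU  RAW+WAW r0
c6: i7+i8 xor.ALU;or.ALU  2-wide
c7: i9 sub.ALU  RAW r4
c8: i10+i11 add.ALU;sll.ALU  2-wide
c9: i12 ld.MEM  tail

ISSUED = 9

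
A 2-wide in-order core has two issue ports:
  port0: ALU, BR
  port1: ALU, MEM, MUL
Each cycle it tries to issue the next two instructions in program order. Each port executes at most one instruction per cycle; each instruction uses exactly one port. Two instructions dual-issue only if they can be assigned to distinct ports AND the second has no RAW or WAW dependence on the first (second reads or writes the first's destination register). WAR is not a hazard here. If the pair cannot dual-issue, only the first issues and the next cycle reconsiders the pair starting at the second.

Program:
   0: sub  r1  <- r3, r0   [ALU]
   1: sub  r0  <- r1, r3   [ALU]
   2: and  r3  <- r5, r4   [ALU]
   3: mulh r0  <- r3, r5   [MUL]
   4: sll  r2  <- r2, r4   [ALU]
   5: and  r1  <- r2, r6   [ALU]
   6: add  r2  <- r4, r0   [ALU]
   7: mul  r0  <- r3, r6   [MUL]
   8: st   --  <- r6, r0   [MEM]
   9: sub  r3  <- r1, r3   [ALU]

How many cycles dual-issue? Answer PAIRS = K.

0. sub.ALU @i0  | RAW r1
1. sub.ALU+and.ALU @i1+i2  | dual
2. mulh.MUL+sll.ALU @i3+i4  | dual
3. and.ALU+add.ALU @i5+i6  | dual
4. mul.MUL @i7  | no-port MUL/MEM
5. st.MEM+sub.ALU @i8+i9  | dual

PAIRS = 4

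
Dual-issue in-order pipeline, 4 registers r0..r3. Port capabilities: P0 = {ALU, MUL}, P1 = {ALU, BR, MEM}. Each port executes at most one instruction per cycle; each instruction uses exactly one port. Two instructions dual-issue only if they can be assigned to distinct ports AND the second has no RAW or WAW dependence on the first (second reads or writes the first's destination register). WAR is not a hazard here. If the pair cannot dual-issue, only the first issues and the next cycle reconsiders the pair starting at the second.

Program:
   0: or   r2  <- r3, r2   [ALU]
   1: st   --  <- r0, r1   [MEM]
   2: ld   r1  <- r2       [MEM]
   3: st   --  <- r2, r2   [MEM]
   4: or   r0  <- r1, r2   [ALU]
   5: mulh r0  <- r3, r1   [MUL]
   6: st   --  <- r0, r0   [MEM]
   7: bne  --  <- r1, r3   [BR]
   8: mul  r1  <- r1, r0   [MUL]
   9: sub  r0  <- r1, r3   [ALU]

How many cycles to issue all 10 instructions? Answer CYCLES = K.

CYCLES = 7

0. or;st @i0&i1  | pair
1. ld @i2  | no-port MEM/MEM
2. st;or @i3&i4  | pair
3. mulh @i5  | RAW r0
4. st @i6  | no-port MEM/BR
5. bne;mul @i7&i8  | pair
6. sub @i9  | tail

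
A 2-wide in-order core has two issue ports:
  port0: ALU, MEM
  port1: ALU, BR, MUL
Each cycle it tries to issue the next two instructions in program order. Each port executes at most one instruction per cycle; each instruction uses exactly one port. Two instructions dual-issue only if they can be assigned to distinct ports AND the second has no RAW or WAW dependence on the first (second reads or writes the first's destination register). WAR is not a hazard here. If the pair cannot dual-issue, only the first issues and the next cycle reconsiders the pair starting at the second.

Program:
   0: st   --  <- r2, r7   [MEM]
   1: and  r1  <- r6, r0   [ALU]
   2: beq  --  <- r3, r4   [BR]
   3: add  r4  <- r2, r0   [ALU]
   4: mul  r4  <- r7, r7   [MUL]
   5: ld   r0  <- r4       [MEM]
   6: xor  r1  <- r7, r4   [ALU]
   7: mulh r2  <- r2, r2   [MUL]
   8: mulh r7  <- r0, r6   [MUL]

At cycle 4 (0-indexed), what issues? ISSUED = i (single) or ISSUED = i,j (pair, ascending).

t=0 i0+i1:st;and ; pair
t=1 i2+i3:beq;add ; pair
t=2 i4:mul ; RAW r4
t=3 i5+i6:ld;xor ; pair
t=4 i7:mulh ; no-port MUL/MUL
t=5 i8:mulh ; tail

ISSUED = 7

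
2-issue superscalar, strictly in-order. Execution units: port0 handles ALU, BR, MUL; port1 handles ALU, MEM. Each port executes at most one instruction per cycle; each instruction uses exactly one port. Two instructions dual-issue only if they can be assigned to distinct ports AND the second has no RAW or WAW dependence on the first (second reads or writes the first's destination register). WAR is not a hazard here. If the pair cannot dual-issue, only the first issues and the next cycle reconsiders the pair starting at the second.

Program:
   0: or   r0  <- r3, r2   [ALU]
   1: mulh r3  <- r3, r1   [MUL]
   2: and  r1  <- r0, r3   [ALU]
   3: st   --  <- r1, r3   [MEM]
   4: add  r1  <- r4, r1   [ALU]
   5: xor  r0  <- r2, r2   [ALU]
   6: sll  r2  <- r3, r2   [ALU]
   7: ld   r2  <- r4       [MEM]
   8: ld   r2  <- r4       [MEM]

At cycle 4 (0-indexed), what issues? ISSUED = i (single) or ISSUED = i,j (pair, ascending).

t=0 i0/i1:or.ALU mulh.MUL ; dual
t=1 i2:and.ALU ; RAW r1
t=2 i3/i4:st.MEM add.ALU ; dual
t=3 i5/i6:xor.ALU sll.ALU ; dual
t=4 i7:ld.MEM ; no-port MEM/MEM
t=5 i8:ld.MEM ; tail

ISSUED = 7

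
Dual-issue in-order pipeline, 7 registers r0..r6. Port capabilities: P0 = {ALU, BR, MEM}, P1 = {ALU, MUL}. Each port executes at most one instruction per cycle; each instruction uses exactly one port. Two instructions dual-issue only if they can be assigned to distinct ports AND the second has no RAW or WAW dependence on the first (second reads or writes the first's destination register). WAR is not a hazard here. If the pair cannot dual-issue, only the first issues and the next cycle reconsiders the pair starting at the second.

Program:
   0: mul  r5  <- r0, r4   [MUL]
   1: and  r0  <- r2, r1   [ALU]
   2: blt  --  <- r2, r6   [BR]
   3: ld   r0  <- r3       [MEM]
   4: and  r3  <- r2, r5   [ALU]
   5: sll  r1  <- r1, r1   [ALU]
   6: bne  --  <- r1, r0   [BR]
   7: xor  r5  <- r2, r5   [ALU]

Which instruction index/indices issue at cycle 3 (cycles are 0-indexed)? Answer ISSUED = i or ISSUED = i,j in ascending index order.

ISSUED = 5

[0] i0,i1  mul and  -- pair
[1] i2  blt  -- no-port BR/MEM
[2] i3,i4  ld and  -- pair
[3] i5  sll  -- RAW r1
[4] i6,i7  bne xor  -- pair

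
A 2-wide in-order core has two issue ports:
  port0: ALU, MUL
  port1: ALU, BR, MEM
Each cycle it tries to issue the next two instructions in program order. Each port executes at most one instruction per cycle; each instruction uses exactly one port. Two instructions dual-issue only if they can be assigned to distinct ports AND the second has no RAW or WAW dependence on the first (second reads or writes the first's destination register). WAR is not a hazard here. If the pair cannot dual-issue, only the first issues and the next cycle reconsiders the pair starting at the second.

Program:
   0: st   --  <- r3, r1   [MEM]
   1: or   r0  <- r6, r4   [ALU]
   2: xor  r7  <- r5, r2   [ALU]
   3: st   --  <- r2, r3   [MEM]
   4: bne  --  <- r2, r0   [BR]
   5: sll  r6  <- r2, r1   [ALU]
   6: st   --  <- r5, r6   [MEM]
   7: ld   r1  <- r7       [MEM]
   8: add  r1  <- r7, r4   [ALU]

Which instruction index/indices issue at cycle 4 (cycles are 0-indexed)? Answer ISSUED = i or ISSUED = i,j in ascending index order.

ISSUED = 7

[0] i0&i1  st.MEM;or.ALU  -- pair
[1] i2&i3  xor.ALU;st.MEM  -- pair
[2] i4&i5  bne.BR;sll.ALU  -- pair
[3] i6  st.MEM  -- no-port MEM/MEM
[4] i7  ld.MEM  -- WAW r1
[5] i8  add.ALU  -- tail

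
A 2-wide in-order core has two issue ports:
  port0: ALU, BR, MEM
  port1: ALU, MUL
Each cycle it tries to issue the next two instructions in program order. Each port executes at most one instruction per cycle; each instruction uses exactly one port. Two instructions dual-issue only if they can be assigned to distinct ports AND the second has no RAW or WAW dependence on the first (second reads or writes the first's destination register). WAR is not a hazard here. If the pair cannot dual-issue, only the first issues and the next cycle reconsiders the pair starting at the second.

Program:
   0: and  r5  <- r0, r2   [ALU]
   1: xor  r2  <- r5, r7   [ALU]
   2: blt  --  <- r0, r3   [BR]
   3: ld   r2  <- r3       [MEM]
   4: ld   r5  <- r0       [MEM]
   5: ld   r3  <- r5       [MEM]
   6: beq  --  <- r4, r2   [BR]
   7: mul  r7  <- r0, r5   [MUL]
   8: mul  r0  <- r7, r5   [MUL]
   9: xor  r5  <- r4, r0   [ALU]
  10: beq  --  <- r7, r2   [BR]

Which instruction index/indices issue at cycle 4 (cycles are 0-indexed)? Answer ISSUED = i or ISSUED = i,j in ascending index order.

t=0 i0:and ; RAW r5
t=1 i1&i2:xor/blt ; pair
t=2 i3:ld ; no-port MEM/MEM
t=3 i4:ld ; no-port MEM/MEM
t=4 i5:ld ; no-port MEM/BR
t=5 i6&i7:beq/mul ; pair
t=6 i8:mul ; RAW r0
t=7 i9&i10:xor/beq ; pair

ISSUED = 5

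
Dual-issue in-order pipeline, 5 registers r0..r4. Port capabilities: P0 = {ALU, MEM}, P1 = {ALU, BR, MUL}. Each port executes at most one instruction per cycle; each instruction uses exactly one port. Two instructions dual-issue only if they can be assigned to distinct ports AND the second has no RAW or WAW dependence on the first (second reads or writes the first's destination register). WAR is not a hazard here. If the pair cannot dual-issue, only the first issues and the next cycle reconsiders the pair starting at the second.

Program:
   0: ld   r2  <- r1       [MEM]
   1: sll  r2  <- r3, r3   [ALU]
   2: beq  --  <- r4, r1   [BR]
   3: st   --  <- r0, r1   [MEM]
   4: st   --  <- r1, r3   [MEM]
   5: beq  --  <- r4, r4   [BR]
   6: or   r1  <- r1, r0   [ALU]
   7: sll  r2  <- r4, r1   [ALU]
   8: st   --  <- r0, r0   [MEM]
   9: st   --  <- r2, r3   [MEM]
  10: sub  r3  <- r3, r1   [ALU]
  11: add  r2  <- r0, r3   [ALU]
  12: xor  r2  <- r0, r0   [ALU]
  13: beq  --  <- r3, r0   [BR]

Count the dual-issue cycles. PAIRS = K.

c0: i0 ld  WAW r2
c1: i1&i2 sll;beq  pair
c2: i3 st  no-port MEM/MEM
c3: i4&i5 st;beq  pair
c4: i6 or  RAW r1
c5: i7&i8 sll;st  pair
c6: i9&i10 st;sub  pair
c7: i11 add  WAW r2
c8: i12&i13 xor;beq  pair

PAIRS = 5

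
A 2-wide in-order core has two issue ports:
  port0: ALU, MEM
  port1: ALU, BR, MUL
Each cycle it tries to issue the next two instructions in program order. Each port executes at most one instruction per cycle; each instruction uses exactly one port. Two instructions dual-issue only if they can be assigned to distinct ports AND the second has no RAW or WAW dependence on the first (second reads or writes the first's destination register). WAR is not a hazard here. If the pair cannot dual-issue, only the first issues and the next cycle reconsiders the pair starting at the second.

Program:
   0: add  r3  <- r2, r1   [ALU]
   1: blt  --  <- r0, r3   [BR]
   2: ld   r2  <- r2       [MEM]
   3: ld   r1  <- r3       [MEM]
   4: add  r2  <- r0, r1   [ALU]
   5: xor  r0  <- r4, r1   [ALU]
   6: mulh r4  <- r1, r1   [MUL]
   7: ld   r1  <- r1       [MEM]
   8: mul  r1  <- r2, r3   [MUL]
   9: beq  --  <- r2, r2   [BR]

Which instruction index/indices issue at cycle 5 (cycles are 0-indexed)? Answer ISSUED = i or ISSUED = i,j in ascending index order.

#0 head=0: add i0 RAW r3
#1 head=1: blt/ld i1&i2 dual
#2 head=3: ld i3 RAW r1
#3 head=4: add/xor i4&i5 dual
#4 head=6: mulh/ld i6&i7 dual
#5 head=8: mul i8 no-port MUL/BR
#6 head=9: beq i9 tail

ISSUED = 8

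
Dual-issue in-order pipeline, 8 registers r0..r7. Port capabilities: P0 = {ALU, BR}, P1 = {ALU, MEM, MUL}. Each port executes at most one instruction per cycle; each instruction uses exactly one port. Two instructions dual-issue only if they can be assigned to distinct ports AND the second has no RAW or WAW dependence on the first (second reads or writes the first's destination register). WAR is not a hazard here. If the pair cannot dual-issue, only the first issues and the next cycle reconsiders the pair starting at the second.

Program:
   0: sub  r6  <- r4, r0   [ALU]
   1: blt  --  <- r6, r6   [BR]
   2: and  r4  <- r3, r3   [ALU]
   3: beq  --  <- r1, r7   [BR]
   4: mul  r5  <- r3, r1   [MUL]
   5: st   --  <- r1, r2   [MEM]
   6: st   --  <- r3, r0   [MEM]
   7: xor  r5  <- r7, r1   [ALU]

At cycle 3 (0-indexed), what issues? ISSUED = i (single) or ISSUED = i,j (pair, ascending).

t=0 i0:sub.ALU ; RAW r6
t=1 i1/i2:blt.BR and.ALU ; pair
t=2 i3/i4:beq.BR mul.MUL ; pair
t=3 i5:st.MEM ; no-port MEM/MEM
t=4 i6/i7:st.MEM xor.ALU ; pair

ISSUED = 5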